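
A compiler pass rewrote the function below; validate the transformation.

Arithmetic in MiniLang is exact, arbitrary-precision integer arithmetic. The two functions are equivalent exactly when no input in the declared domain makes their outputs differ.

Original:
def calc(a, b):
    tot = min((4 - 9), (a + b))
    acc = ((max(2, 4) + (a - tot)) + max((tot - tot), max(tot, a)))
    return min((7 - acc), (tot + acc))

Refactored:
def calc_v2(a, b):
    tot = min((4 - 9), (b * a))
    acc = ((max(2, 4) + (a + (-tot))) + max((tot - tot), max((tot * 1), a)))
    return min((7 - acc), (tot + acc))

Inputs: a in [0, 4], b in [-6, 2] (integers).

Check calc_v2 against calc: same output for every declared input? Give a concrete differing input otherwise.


At a=0, b=-6: calc gives -3, calc_v2 gives -2.
verdict: not equivalent; witness: a=0, b=-6


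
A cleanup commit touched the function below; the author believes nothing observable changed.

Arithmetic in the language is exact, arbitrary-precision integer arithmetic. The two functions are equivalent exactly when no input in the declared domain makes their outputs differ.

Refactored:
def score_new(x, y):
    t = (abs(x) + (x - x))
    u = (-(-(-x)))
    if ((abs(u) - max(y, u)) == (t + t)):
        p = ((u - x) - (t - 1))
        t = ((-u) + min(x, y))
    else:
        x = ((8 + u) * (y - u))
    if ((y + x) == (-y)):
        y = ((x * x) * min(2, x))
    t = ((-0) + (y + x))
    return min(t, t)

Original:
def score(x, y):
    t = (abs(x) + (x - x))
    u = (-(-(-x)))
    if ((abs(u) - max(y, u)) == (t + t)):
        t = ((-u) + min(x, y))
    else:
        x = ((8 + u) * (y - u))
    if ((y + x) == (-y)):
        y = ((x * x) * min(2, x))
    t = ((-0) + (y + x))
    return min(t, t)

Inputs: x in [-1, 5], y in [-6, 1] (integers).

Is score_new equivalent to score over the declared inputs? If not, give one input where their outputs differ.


The two are interchangeable: constant usage differs; and arithmetic usage differs; and local variable names differ; and statement counts differ, and every declared input agrees.
Spot check at x=-1, y=0 — score: t=1, then u=1, then ((abs(u) - max(y, u)) == (t + t)) is false, then x=-9, then ((y + x) == (-y)) is false, then t=-9, then returns -9. score_new: t=1, then u=1, then ((abs(u) - max(y, u)) == (t + t)) is false, then x=-9, then ((y + x) == (-y)) is false, then t=-9, then returns -9. Both give -9.
Across all 56 domain points the two functions coincide.
verdict: equivalent


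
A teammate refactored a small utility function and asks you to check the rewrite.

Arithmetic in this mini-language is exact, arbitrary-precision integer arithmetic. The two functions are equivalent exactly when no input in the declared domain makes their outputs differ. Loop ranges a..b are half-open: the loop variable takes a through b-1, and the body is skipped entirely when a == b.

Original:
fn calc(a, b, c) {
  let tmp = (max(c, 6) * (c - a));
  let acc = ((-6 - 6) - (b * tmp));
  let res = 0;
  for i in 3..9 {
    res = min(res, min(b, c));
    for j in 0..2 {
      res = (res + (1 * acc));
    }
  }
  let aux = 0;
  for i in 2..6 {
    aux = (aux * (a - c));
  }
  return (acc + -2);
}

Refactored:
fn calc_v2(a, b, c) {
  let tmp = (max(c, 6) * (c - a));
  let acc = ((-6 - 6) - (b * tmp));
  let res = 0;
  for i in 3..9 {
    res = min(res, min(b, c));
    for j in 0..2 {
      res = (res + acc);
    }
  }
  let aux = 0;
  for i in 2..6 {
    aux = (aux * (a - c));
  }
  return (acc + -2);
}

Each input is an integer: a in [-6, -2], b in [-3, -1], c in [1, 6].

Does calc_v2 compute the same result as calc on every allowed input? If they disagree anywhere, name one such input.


The two versions differ — the changes include arithmetic usage differs, plus constant usage differs.
As a probe, take a=-6, b=-2, c=3: calc runs tmp becomes 54; next acc becomes 96; next res becomes 0; next at i=3:; next res becomes -2; next at j=0:; next res becomes 94; next at j=1:; next res becomes 190; next at i=4:; next res becomes -2; next at j=0:; next res becomes 94; next at j=1:; next res becomes 190; next at i=5:; next res becomes -2; next at j=0:; next res becomes 94; next at j=1:; next res becomes 190; next at i=6:; next res becomes -2; next at j=0:; next res becomes 94; next at j=1:; next res becomes 190; next at i=7:; next res becomes -2; next at j=0:; next res becomes 94; next at j=1:; next res becomes 190; next at i=8:; next res becomes -2; next at j=0:; next res becomes 94; next at j=1:; next res becomes 190; next aux becomes 0; next at i=2:; next aux becomes 0; next at i=3:; next aux becomes 0; next at i=4:; next aux becomes 0; next at i=5:; next aux becomes 0; next final value 94; calc_v2 runs tmp becomes 54; next acc becomes 96; next res becomes 0; next at i=3:; next res becomes -2; next at j=0:; next res becomes 94; next at j=1:; next res becomes 190; next at i=4:; next res becomes -2; next at j=0:; next res becomes 94; next at j=1:; next res becomes 190; next at i=5:; next res becomes -2; next at j=0:; next res becomes 94; next at j=1:; next res becomes 190; next at i=6:; next res becomes -2; next at j=0:; next res becomes 94; next at j=1:; next res becomes 190; next at i=7:; next res becomes -2; next at j=0:; next res becomes 94; next at j=1:; next res becomes 190; next at i=8:; next res becomes -2; next at j=0:; next res becomes 94; next at j=1:; next res becomes 190; next aux becomes 0; next at i=2:; next aux becomes 0; next at i=3:; next aux becomes 0; next at i=4:; next aux becomes 0; next at i=5:; next aux becomes 0; next final value 94; both end at 94.
Every one of the 90 inputs gives matching results.
verdict: equivalent


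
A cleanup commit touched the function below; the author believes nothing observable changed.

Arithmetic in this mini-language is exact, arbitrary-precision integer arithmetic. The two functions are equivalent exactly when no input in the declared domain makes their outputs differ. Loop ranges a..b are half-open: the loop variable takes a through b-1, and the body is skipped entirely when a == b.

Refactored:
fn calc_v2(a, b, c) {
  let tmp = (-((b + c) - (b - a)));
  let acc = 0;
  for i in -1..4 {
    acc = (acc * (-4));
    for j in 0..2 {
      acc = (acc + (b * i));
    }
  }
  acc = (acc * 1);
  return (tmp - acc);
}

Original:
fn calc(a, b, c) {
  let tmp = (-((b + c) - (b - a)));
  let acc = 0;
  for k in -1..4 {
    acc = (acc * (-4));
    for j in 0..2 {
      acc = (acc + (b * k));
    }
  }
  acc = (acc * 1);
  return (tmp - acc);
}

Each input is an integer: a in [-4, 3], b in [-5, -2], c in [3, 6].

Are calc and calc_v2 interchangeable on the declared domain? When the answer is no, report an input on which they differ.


Differences: local variable names differ — yet all 128 inputs agree.
verdict: equivalent


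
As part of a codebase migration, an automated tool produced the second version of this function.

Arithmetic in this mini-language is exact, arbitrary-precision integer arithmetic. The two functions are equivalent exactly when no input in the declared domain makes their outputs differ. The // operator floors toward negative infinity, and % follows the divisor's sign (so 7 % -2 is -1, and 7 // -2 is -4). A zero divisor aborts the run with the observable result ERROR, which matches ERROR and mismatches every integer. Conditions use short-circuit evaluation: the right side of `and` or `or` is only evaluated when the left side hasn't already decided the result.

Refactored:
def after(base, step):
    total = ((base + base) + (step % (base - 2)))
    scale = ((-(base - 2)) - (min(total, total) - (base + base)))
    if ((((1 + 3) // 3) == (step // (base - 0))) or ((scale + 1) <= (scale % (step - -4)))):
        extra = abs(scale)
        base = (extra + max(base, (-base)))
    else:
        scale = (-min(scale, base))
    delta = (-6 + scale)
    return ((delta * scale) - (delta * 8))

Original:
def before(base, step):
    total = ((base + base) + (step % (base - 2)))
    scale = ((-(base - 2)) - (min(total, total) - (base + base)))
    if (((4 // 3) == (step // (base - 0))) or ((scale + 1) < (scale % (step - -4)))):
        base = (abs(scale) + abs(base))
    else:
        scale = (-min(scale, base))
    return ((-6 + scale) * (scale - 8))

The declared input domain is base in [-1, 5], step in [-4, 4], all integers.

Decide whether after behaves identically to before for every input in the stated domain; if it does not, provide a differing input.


These are not equivalent — on base=3, step=-3 the outputs split (35 vs 63).
before: total = 6; scale = -1; (((4 // 3) == (step // (base - 0))) or ((scale + 1) < (scale % (step - -4)))) -> false; scale = 1; return 35
after: total = 6; scale = -1; ((((1 + 3) // 3) == (step // (base - 0))) or ((scale + 1) <= (scale % (step - -4)))) -> true; extra = 1; base = 4; delta = -7; return 63
verdict: not equivalent; witness: base=3, step=-3


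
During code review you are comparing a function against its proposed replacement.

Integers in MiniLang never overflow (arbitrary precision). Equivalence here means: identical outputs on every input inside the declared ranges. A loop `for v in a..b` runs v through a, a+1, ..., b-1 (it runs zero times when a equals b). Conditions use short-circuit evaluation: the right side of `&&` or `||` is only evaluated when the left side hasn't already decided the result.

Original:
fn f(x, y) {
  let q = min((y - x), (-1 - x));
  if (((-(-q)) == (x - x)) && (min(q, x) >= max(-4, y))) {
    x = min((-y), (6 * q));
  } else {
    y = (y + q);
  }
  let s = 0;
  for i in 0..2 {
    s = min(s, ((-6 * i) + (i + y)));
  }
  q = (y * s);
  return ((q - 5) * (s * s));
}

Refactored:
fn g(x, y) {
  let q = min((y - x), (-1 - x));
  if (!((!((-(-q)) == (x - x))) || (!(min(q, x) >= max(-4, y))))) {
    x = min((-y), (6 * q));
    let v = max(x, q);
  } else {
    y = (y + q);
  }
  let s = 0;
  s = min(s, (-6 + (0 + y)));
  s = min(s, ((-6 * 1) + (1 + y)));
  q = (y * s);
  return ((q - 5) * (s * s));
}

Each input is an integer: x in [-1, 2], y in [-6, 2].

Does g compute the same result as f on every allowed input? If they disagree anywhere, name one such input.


Try x=-1, y=-6.
f: q = -5; (((-(-q)) == (x - x)) && (min(q, x) >= max(-4, y))) -> false; y = -11; s = 0; [i=0]; s = -11; [i=1]; s = -16; q = 176; return 43776
g: q = -5; (!((!((-(-q)) == (x - x))) || (!(min(q, x) >= max(-4, y))))) -> false; y = -11; s = 0; s = -17; s = -17; q = 187; return 52598
43776 != 52598, so the rewrite changes behavior.
verdict: not equivalent; witness: x=-1, y=-6


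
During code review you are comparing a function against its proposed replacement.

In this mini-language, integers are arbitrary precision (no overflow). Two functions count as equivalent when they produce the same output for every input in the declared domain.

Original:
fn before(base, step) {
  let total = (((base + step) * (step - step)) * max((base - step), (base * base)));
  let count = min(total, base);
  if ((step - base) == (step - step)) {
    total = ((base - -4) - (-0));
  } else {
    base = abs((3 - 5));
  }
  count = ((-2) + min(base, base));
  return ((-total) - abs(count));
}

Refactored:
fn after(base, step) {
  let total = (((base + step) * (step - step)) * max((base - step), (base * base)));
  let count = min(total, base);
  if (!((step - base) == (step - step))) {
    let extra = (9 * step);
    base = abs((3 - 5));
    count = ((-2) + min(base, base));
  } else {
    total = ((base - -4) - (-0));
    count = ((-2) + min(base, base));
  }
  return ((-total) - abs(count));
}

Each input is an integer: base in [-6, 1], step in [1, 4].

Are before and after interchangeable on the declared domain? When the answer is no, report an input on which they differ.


The two are interchangeable: local variable names differ; and statement counts differ; and boolean connective usage differs; and min/max/abs usage differs; and arithmetic usage differs; and constant usage differs, and every declared input agrees.
Spot check at base=0, step=2 — before: total=0, then count=0, then ((step - base) == (step - step)) is false, then base=2, then count=0, then returns 0. after: total=0, then count=0, then (!((step - base) == (step - step))) is true, then extra=18, then base=2, then count=0, then returns 0. Both give 0.
Every one of the 32 inputs gives matching results.
verdict: equivalent


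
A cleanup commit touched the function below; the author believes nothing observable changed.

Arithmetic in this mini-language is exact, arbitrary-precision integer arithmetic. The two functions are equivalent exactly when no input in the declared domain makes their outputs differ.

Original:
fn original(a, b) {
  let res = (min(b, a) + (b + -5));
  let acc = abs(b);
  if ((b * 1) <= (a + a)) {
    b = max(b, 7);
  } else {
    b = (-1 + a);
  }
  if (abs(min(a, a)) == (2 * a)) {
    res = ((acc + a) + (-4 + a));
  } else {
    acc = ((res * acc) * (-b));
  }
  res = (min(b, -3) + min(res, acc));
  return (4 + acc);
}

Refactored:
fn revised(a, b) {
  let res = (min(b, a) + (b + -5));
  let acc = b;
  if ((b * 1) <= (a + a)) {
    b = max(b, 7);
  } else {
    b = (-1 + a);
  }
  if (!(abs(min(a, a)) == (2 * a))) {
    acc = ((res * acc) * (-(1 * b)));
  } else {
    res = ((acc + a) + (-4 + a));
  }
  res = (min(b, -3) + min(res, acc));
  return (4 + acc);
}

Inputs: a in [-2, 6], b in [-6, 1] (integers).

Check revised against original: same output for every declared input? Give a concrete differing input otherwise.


a=-2, b=-6 yields 718 from original but -710 from revised.
verdict: not equivalent; witness: a=-2, b=-6


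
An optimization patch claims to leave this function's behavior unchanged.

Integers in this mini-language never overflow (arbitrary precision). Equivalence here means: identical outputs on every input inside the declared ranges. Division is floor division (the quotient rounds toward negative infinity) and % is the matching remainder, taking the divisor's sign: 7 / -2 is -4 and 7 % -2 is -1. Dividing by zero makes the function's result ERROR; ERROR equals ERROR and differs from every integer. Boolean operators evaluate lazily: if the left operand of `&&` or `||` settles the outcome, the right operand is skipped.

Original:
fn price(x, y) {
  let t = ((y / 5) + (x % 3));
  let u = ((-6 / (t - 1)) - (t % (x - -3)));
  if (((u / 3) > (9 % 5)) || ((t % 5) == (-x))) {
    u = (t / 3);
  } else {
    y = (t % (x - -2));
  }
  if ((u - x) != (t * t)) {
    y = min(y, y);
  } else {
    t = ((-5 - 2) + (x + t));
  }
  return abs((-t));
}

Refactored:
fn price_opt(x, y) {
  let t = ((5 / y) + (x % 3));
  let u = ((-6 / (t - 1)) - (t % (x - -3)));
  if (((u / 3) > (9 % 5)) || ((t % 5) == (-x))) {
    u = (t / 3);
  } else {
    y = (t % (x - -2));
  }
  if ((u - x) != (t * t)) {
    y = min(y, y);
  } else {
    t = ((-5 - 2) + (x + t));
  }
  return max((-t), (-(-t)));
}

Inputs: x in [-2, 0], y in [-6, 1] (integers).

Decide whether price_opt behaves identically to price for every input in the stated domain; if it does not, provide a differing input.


Take x=-1, y=-6.
price: t becomes 0; next u becomes 6; next (((u / 3) > (9 % 5)) || ((t % 5) == (-x))) evaluates to false; next y becomes 0; next ((u - x) != (t * t)) evaluates to true; next y becomes 0; next final value 0
price_opt: t becomes 1; next hits division by zero so the output is ERROR
0 vs ERROR — the two versions disagree here.
verdict: not equivalent; witness: x=-1, y=-6


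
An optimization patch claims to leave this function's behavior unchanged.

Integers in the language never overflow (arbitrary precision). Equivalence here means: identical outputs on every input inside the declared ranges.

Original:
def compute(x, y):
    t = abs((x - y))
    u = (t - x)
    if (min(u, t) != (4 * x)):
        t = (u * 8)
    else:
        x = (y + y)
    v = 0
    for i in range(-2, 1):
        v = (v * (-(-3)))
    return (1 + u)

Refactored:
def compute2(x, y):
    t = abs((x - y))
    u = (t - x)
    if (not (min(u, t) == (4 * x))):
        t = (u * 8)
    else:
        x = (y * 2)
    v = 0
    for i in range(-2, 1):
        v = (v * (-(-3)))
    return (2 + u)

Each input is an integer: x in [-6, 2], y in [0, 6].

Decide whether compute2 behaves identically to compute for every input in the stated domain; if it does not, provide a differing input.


Consider the input x=-6, y=0.
compute: t becomes 6; next u becomes 12; next (min(u, t) != (4 * x)) evaluates to true; next t becomes 96; next v becomes 0; next at i=-2:; next v becomes 0; next at i=-1:; next v becomes 0; next at i=0:; next v becomes 0; next final value 13
compute2: t becomes 6; next u becomes 12; next (not (min(u, t) == (4 * x))) evaluates to true; next t becomes 96; next v becomes 0; next at i=-2:; next v becomes 0; next at i=-1:; next v becomes 0; next at i=0:; next v becomes 0; next final value 14
13 != 14, so the rewrite changes behavior.
verdict: not equivalent; witness: x=-6, y=0


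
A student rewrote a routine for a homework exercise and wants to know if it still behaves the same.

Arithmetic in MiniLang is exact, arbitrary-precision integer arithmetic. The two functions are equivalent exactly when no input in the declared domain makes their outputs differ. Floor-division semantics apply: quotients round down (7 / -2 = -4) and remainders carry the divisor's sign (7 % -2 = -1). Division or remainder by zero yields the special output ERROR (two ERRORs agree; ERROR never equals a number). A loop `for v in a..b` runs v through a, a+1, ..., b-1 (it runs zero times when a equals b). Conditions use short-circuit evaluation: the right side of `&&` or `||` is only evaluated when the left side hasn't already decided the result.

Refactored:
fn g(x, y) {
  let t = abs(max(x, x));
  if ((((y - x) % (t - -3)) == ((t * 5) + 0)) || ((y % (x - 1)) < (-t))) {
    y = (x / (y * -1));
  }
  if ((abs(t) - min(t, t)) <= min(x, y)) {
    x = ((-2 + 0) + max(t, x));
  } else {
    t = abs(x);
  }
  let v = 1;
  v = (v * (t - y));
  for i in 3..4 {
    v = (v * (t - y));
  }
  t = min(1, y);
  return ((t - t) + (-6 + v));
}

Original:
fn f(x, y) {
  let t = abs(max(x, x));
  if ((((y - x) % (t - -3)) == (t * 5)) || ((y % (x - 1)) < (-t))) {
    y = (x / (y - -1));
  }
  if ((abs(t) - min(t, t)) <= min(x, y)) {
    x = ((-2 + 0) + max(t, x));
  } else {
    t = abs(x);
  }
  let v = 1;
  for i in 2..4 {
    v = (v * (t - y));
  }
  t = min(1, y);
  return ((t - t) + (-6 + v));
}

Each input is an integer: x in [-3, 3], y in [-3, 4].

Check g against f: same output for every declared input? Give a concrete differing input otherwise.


Try x=0, y=0.
f: t becomes 0; next ((((y - x) % (t - -3)) == (t * 5)) || ((y % (x - 1)) < (-t))) evaluates to true; next y becomes 0; next ((abs(t) - min(t, t)) <= min(x, y)) evaluates to true; next x becomes -2; next v becomes 1; next at i=2:; next v becomes 0; next at i=3:; next v becomes 0; next t becomes 0; next final value -6
g: t becomes 0; next ((((y - x) % (t - -3)) == ((t * 5) + 0)) || ((y % (x - 1)) < (-t))) evaluates to true; next hits division by zero so the output is ERROR
-6 != ERROR, so the rewrite changes behavior.
verdict: not equivalent; witness: x=0, y=0


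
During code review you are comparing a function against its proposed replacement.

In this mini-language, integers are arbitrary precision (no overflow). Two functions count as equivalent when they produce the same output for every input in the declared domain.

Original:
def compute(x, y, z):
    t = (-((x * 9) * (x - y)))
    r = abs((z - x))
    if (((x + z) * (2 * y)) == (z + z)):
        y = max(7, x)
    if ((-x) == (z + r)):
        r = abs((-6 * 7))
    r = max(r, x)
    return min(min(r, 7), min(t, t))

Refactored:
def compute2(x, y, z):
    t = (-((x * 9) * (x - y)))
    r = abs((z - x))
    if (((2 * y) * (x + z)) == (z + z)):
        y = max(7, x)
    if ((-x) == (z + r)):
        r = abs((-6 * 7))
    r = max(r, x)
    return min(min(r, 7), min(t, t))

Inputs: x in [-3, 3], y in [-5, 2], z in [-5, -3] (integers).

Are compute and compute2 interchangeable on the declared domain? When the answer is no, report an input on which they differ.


Comparing the listings, the differences include: same computation, different form.
Tracing x=2, y=2, z=-5: compute: t becomes 0; next r becomes 7; next (((x + z) * (2 * y)) == (z + z)) evaluates to false; next ((-x) == (z + r)) evaluates to false; next r becomes 7; next final value 0 | compute2: t becomes 0; next r becomes 7; next (((2 * y) * (x + z)) == (z + z)) evaluates to false; next ((-x) == (z + r)) evaluates to false; next r becomes 7; next final value 0 — matching result 0.
Across all 168 domain points the two functions coincide.
verdict: equivalent


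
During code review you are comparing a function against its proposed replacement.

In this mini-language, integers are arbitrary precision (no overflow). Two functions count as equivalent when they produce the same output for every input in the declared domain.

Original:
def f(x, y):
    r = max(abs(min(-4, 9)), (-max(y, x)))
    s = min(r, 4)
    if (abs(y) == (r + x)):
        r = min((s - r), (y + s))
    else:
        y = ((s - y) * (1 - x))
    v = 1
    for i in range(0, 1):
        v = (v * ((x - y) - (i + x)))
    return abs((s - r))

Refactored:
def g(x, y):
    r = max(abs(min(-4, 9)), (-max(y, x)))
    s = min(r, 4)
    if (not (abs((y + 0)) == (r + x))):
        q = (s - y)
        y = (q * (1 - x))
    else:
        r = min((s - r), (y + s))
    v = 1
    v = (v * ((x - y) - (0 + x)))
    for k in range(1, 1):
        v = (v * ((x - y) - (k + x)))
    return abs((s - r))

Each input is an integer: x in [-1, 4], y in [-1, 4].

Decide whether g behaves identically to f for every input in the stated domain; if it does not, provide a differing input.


This is a faithful refactor — local variable names differ; loop structure differs; boolean connective usage differs; constant usage differs; arithmetic usage differs; statement counts differ, but the computed results match everywhere.
One worked example (x=2, y=3) — f: r = 4; s = 4; (abs(y) == (r + x)) -> false; y = -1; v = 1; [i=0]; v = 1; return 0; g: r = 4; s = 4; (not (abs((y + 0)) == (r + x))) -> true; q = 1; y = -1; v = 1; v = 1; the k loop: no iterations; return 0; agreement on 0.
Across all 36 domain points the two functions coincide.
verdict: equivalent


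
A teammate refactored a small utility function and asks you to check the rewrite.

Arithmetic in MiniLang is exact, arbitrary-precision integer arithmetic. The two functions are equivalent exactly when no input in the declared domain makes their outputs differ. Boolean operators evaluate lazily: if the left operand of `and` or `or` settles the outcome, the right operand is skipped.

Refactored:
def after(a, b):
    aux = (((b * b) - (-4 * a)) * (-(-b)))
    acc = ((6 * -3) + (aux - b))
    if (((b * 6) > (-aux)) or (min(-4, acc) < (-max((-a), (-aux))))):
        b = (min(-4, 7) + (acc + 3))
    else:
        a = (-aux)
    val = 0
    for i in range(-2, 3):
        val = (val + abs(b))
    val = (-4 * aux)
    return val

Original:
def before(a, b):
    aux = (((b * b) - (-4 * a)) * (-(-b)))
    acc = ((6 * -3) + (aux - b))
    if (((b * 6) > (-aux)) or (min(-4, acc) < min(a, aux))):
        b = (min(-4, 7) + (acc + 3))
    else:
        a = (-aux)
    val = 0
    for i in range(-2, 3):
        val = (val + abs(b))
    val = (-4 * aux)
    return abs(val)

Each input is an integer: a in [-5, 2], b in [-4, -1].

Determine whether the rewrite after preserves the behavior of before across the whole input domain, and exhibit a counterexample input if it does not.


Consider the input a=-5, b=-4.
before: aux := 16 | acc := 2 | (((b * 6) > (-aux)) or (min(-4, acc) < min(a, aux))): false | a := -16 | val := 0 | iter i=-2: | val := 4 | iter i=-1: | val := 8 | iter i=0: | val := 12 | iter i=1: | val := 16 | iter i=2: | val := 20 | val := -64 | result 64
after: aux := 16 | acc := 2 | (((b * 6) > (-aux)) or (min(-4, acc) < (-max((-a), (-aux))))): false | a := -16 | val := 0 | iter i=-2: | val := 4 | iter i=-1: | val := 8 | iter i=0: | val := 12 | iter i=1: | val := 16 | iter i=2: | val := 20 | val := -64 | result -64
64 against -64: the behavior changed.
verdict: not equivalent; witness: a=-5, b=-4


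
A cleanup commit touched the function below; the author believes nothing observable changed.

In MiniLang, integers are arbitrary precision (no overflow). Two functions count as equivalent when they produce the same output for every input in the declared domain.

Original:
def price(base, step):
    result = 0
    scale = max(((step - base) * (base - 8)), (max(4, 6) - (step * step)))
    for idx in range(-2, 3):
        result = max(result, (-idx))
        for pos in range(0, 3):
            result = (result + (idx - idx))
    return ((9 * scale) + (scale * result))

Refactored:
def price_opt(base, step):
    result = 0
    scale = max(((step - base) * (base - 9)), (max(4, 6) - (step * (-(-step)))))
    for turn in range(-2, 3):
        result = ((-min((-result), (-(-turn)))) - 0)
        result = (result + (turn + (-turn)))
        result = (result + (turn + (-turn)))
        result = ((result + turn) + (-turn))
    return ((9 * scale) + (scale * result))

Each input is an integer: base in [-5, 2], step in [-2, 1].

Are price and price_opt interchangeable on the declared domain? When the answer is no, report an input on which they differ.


Evaluate both at base=-1, step=-2.
price: result := 0 | scale := 9 | iter idx=-2: | result := 2 | iter pos=0: | result := 2 | iter pos=1: | result := 2 | iter pos=2: | result := 2 | iter idx=-1: | result := 2 | iter pos=0: | result := 2 | iter pos=1: | result := 2 | iter pos=2: | result := 2 | iter idx=0: | result := 2 | iter pos=0: | result := 2 | iter pos=1: | result := 2 | iter pos=2: | result := 2 | iter idx=1: | result := 2 | iter pos=0: | result := 2 | iter pos=1: | result := 2 | iter pos=2: | result := 2 | iter idx=2: | result := 2 | iter pos=0: | result := 2 | iter pos=1: | result := 2 | iter pos=2: | result := 2 | result 99
price_opt: result := 0 | scale := 10 | iter turn=-2: | result := 2 | result := 2 | result := 2 | result := 2 | iter turn=-1: | result := 2 | result := 2 | result := 2 | result := 2 | iter turn=0: | result := 2 | result := 2 | result := 2 | result := 2 | iter turn=1: | result := 2 | result := 2 | result := 2 | result := 2 | iter turn=2: | result := 2 | result := 2 | result := 2 | result := 2 | result 110
99 != 110, so the rewrite changes behavior.
verdict: not equivalent; witness: base=-1, step=-2


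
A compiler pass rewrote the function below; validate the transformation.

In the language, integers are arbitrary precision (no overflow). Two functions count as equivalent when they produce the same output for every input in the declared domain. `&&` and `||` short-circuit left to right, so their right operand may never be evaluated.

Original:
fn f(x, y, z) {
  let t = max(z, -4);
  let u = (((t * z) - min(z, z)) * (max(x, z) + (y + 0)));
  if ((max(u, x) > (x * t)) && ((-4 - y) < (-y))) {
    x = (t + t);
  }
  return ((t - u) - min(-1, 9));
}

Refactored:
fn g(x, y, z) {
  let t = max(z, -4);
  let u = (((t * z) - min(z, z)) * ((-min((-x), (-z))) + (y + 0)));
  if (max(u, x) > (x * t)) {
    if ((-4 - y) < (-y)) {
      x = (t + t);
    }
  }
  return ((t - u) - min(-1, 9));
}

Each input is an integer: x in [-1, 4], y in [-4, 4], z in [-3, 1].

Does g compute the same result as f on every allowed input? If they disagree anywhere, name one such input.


Reading the diff, among the changes: branching structure differs, plus statement counts differ, plus min/max/abs usage differs, plus boolean connective usage differs.
As a probe, take x=4, y=2, z=-2: f runs t = -2; u = 36; ((max(u, x) > (x * t)) && ((-4 - y) < (-y))) -> true; x = -4; return -37; g runs t = -2; u = 36; (max(u, x) > (x * t)) -> true; ((-4 - y) < (-y)) -> true; x = -4; return -37; both end at -37.
Across all 270 domain points the two functions coincide.
verdict: equivalent


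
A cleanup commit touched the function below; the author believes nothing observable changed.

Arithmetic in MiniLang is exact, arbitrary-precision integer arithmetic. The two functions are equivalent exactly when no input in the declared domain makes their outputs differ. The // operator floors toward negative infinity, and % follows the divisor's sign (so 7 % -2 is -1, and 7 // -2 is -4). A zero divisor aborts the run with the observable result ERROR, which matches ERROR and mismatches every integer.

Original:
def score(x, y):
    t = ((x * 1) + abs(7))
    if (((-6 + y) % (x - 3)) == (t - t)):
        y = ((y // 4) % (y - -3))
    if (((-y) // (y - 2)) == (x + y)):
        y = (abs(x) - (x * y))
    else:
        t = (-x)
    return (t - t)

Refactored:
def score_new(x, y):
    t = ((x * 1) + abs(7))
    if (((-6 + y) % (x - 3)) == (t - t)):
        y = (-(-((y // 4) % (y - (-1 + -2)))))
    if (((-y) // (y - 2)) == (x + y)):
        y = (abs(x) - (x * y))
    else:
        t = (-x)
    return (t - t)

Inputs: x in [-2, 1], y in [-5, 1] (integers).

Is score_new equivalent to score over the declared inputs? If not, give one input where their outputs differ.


Behavior is preserved: although constant usage differs; and arithmetic usage differs, the outputs never diverge.
One worked example (x=-2, y=-3) — score: t = 5; (((-6 + y) % (x - 3)) == (t - t)) -> false; (((-y) // (y - 2)) == (x + y)) -> false; t = 2; return 0; score_new: t = 5; (((-6 + y) % (x - 3)) == (t - t)) -> false; (((-y) // (y - 2)) == (x + y)) -> false; t = 2; return 0; agreement on 0.
Every one of the 28 inputs gives matching results.
verdict: equivalent


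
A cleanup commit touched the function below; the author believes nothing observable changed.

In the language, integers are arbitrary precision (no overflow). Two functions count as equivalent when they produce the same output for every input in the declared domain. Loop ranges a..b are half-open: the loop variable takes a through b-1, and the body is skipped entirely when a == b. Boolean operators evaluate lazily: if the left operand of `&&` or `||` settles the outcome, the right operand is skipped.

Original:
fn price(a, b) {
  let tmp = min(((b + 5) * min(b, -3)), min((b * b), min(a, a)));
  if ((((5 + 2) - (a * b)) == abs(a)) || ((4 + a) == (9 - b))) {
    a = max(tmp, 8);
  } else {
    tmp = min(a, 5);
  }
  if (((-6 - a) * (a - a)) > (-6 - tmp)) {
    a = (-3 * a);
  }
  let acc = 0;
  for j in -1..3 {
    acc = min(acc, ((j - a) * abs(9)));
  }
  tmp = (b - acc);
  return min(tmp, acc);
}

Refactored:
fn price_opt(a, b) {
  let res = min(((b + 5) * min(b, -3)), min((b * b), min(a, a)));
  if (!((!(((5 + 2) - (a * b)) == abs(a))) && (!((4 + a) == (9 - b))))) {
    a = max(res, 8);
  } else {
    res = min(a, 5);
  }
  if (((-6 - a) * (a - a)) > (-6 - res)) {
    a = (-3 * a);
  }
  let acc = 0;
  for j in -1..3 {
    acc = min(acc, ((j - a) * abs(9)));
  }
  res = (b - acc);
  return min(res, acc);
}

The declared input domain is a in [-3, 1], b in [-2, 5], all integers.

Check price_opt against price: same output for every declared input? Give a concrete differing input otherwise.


Behavior is preserved: although local variable names differ; boolean connective usage differs, the outputs never diverge.
One worked example (a=-3, b=-2) — price: tmp = -9; ((((5 + 2) - (a * b)) == abs(a)) || ((4 + a) == (9 - b))) -> false; tmp = -3; (((-6 - a) * (a - a)) > (-6 - tmp)) -> true; a = 9; acc = 0; [j=-1]; acc = -90; [j=0]; acc = -90; [j=1]; acc = -90; [j=2]; acc = -90; tmp = 88; return -90; price_opt: res = -9; (!((!(((5 + 2) - (a * b)) == abs(a))) && (!((4 + a) == (9 - b))))) -> false; res = -3; (((-6 - a) * (a - a)) > (-6 - res)) -> true; a = 9; acc = 0; [j=-1]; acc = -90; [j=0]; acc = -90; [j=1]; acc = -90; [j=2]; acc = -90; res = 88; return -90; agreement on -90.
Across all 40 domain points the two functions coincide.
verdict: equivalent


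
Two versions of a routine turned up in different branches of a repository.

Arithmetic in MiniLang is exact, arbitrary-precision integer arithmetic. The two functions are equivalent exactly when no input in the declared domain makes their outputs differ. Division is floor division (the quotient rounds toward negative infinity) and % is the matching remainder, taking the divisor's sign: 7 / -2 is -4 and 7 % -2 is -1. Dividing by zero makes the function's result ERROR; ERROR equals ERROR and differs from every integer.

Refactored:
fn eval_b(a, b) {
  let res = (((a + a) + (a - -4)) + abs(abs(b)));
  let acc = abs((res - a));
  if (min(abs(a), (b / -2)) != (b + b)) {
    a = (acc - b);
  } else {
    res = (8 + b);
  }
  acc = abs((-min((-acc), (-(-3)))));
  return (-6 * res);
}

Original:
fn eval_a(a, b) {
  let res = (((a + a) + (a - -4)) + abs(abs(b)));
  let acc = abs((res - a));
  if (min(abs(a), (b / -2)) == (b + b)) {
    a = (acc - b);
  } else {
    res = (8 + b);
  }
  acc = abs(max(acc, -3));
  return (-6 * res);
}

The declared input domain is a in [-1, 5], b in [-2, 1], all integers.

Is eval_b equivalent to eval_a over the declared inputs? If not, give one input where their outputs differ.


Try a=-1, b=-2.
eval_a: res := 3 | acc := 4 | (min(abs(a), (b / -2)) == (b + b)): false | res := 6 | acc := 4 | result -36
eval_b: res := 3 | acc := 4 | (min(abs(a), (b / -2)) != (b + b)): true | a := 6 | acc := 4 | result -18
-36 against -18: the behavior changed.
verdict: not equivalent; witness: a=-1, b=-2


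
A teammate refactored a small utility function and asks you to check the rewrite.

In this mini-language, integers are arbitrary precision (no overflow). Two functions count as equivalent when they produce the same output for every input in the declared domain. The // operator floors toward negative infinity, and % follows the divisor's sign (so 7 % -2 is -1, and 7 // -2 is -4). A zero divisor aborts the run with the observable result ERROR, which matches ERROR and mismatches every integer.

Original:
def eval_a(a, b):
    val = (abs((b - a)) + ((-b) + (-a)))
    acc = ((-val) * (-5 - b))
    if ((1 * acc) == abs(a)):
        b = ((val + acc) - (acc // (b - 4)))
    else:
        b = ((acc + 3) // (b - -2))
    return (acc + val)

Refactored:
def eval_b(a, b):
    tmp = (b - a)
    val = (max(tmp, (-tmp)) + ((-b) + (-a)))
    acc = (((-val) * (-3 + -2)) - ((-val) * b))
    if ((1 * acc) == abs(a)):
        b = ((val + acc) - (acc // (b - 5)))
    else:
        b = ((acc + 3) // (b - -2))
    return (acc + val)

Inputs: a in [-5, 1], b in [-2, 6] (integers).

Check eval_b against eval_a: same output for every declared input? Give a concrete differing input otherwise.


a=0, b=4 yields ERROR from eval_a but 0 from eval_b.
verdict: not equivalent; witness: a=0, b=4


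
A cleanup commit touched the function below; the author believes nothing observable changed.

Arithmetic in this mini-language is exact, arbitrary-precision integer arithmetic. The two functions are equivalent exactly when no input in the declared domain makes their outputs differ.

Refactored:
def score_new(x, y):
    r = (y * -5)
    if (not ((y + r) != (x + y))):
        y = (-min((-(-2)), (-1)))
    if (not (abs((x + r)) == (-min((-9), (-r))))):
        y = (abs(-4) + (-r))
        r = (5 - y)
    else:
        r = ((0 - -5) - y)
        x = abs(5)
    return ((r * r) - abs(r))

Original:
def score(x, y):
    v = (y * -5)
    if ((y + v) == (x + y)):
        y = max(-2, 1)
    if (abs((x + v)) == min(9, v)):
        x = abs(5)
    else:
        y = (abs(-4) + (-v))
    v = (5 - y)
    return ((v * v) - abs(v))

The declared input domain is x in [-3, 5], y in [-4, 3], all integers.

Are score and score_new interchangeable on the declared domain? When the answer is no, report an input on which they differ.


Take x=-1, y=-2.
score: v=10, then ((y + v) == (x + y)) is false, then (abs((x + v)) == min(9, v)) is true, then x=5, then v=7, then returns 42
score_new: r=10, then (not ((y + r) != (x + y))) is false, then (not (abs((x + r)) == (-min((-9), (-r))))) is true, then y=-6, then r=11, then returns 110
42 against 110: the behavior changed.
verdict: not equivalent; witness: x=-1, y=-2


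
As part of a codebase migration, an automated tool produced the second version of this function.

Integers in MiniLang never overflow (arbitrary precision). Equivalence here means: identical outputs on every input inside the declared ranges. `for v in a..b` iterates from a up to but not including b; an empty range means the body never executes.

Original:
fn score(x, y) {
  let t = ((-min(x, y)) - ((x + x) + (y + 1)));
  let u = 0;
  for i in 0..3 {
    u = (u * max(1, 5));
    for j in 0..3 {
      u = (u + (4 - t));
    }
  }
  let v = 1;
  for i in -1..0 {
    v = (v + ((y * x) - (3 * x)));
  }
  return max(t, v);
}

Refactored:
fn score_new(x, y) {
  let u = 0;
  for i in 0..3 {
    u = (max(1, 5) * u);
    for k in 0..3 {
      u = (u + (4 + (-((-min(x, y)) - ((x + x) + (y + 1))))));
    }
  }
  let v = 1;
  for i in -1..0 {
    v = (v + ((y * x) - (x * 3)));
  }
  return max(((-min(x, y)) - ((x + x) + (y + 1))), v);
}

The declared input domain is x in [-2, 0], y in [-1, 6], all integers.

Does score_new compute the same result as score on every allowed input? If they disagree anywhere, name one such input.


The two versions differ — the changes include statement counts differ, constant usage differs, min/max/abs usage differs, arithmetic usage differs, local variable names differ.
One worked example (x=0, y=4) — score: t = -5; u = 0; [i=0]; u = 0; [j=0]; u = 9; [j=1]; u = 18; [j=2]; u = 27; [i=1]; u = 135; [j=0]; u = 144; [j=1]; u = 153; [j=2]; u = 162; [i=2]; u = 810; [j=0]; u = 819; [j=1]; u = 828; [j=2]; u = 837; v = 1; [i=-1]; v = 1; return 1; score_new: u = 0; [i=0]; u = 0; [k=0]; u = 9; [k=1]; u = 18; [k=2]; u = 27; [i=1]; u = 135; [k=0]; u = 144; [k=1]; u = 153; [k=2]; u = 162; [i=2]; u = 810; [k=0]; u = 819; [k=1]; u = 828; [k=2]; u = 837; v = 1; [i=-1]; v = 1; return 1; agreement on 1.
Sweeping the whole domain (24 inputs) finds no disagreement.
verdict: equivalent


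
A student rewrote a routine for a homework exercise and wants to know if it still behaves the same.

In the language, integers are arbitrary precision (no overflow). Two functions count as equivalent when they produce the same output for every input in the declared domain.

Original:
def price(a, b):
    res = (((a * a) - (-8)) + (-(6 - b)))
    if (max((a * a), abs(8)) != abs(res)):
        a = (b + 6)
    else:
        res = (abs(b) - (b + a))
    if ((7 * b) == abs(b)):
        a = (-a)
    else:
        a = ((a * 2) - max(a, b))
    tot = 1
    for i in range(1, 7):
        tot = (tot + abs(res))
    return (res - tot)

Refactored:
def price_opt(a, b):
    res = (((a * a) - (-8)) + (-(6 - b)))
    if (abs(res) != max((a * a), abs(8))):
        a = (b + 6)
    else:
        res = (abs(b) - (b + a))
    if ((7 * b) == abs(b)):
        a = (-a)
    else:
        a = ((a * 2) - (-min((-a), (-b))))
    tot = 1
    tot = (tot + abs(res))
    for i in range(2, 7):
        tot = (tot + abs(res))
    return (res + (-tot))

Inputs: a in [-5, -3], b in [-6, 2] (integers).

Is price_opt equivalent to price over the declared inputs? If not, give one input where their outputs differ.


Reading the diff, among the changes: statement counts differ, plus loop structure differs, plus min/max/abs usage differs, plus arithmetic usage differs.
One worked example (a=-3, b=-5) — price: res=6, then (max((a * a), abs(8)) != abs(res)) is true, then a=1, then ((7 * b) == abs(b)) is false, then a=1, then tot=1, then (i=1), then tot=7, then (i=2), then tot=13, then (i=3), then tot=19, then (i=4), then tot=25, then (i=5), then tot=31, then (i=6), then tot=37, then returns -31; price_opt: res=6, then (abs(res) != max((a * a), abs(8))) is true, then a=1, then ((7 * b) == abs(b)) is false, then a=1, then tot=1, then tot=7, then (i=2), then tot=13, then (i=3), then tot=19, then (i=4), then tot=25, then (i=5), then tot=31, then (i=6), then tot=37, then returns -31; agreement on -31.
Sweeping the whole domain (27 inputs) finds no disagreement.
verdict: equivalent


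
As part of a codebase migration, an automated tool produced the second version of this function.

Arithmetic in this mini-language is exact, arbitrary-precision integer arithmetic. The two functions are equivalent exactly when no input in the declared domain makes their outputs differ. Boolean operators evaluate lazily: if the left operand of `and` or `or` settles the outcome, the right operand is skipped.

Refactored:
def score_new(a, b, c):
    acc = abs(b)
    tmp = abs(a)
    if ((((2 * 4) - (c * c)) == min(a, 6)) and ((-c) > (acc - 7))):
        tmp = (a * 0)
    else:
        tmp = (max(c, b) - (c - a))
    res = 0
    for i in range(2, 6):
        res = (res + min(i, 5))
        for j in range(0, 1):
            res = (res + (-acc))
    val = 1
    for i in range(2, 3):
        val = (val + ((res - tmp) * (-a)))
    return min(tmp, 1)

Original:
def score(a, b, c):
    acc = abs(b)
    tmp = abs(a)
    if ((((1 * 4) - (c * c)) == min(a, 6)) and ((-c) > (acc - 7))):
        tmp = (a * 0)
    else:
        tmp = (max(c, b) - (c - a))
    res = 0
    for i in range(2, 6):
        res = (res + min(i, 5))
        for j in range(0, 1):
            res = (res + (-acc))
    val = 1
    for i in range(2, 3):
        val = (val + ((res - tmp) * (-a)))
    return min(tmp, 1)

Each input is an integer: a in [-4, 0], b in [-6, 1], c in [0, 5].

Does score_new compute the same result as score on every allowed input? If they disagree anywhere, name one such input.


On input a=-1, b=-3, c=3, score returns -1 while score_new returns 0.
verdict: not equivalent; witness: a=-1, b=-3, c=3
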